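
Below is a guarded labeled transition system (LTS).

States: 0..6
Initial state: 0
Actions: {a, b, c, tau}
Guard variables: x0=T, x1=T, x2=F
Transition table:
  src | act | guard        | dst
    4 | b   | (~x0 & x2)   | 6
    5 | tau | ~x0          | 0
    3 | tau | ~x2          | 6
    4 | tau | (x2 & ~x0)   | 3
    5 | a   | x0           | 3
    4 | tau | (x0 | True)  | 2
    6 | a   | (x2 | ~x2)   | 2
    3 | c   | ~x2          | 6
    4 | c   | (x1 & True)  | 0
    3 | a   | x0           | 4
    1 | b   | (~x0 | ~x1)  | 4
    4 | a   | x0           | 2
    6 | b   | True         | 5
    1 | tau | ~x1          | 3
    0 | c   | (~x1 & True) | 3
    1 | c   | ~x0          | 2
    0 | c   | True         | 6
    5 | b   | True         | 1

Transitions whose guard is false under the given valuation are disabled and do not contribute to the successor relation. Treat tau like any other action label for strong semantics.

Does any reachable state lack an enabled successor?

Answer: DEADLOCK at state 1

Working:
Reachable = {0,1,2,3,4,5,6}
  0: c→6  [1 exit(s)]
  1: ∅  [deadlock]
  2: ∅  [deadlock]
  3: a→4  c→6  tau→6  [3 exit(s)]
  4: a→2  c→0  tau→2  [3 exit(s)]
  5: a→3  b→1  [2 exit(s)]
  6: a→2  b→5  [2 exit(s)]
trace reaching 1: c·b·b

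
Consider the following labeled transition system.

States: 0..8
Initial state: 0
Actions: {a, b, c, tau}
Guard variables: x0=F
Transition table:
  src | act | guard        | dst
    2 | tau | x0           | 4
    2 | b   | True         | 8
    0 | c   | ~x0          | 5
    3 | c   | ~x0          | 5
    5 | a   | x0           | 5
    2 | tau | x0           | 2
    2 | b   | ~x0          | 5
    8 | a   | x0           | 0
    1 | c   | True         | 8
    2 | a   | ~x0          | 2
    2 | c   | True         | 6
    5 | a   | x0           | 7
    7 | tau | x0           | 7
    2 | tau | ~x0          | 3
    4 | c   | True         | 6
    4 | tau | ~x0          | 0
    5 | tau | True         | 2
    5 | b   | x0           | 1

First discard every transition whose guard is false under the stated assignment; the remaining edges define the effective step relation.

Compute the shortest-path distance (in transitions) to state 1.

Answer: UNREACHABLE

Trace:
BFS to 1:
  depth 0: {0}
  depth 1: {5}
  depth 2: {2}
  depth 3: {3,6,8}
1 never appears.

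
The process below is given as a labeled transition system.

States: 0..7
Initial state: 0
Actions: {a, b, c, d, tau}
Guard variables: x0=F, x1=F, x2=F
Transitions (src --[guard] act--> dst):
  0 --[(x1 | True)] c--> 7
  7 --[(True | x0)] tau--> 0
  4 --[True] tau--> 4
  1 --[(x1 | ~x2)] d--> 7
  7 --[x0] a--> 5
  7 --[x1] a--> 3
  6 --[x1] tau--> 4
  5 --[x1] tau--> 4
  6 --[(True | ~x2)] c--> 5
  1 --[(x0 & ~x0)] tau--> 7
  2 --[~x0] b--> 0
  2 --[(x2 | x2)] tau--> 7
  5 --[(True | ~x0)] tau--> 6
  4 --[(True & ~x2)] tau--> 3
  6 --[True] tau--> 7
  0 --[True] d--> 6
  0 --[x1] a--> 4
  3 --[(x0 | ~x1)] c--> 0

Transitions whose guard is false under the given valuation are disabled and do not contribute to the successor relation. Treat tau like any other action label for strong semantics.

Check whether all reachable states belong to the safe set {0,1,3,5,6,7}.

Answer: INVARIANT HOLDS

Trace:
Safe = {0,1,3,5,6,7}
Reach set: {0,5,6,7}
  0: safe
  5: safe
  6: safe
  7: safe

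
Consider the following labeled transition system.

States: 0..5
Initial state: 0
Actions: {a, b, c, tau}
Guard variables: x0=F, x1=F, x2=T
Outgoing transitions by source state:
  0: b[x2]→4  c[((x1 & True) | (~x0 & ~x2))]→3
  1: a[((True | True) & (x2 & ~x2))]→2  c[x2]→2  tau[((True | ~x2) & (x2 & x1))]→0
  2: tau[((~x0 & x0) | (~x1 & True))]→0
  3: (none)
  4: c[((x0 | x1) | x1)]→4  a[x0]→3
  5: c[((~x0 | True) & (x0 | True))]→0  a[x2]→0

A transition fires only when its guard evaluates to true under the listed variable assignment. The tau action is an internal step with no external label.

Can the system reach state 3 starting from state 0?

Answer: UNREACHABLE

Working:
5 transition(s) survive guard evaluation.
depth 0: {0}
depth 1: {4}  now seen {0,4}
Reachable = {0,4}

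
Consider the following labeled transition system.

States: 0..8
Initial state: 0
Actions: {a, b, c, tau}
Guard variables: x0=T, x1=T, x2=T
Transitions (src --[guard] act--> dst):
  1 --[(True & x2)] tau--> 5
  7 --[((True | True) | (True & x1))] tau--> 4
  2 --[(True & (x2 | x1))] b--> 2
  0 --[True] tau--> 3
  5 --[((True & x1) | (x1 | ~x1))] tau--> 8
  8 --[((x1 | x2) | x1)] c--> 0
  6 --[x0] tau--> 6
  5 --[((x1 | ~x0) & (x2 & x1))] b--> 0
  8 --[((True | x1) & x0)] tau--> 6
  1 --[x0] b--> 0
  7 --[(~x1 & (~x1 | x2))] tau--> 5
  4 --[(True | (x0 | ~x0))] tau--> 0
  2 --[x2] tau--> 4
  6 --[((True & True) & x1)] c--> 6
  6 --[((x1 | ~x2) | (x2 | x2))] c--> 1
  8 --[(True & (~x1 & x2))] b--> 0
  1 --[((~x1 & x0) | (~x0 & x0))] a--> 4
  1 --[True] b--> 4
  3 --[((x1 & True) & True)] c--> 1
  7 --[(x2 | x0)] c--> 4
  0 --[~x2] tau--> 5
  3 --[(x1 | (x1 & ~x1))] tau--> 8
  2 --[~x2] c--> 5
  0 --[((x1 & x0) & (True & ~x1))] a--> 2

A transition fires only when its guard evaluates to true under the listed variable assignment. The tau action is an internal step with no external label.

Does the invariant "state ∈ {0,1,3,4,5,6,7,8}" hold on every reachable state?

Answer: INVARIANT HOLDS

Analysis:
Allowed set {0,1,3,4,5,6,7,8}
Reachable = {0,1,3,4,5,6,8}
  0: safe
  1: safe
  3: safe
  4: safe
  5: safe
  6: safe
  8: safe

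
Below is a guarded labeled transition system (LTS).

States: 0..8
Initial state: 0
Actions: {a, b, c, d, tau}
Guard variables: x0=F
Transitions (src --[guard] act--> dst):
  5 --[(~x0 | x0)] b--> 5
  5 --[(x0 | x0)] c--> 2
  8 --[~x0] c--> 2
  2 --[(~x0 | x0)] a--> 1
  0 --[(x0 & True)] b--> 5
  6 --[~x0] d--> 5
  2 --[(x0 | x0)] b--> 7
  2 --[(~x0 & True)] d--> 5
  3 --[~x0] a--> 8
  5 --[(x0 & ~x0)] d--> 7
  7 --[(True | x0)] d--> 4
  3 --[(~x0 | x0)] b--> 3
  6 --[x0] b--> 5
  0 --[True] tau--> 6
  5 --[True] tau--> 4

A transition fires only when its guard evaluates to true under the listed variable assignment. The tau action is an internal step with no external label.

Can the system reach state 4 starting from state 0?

Answer: REACHABLE

Working:
After dropping false guards: 10 live edges.
L0 = {0}
L1 = {6}  now seen {0,6}
L2 = {5}  now seen {0,5,6}
L3 = {4}  now seen {0,4,5,6}
Reachable = {0,4,5,6}
Path to 4: tau·d·tau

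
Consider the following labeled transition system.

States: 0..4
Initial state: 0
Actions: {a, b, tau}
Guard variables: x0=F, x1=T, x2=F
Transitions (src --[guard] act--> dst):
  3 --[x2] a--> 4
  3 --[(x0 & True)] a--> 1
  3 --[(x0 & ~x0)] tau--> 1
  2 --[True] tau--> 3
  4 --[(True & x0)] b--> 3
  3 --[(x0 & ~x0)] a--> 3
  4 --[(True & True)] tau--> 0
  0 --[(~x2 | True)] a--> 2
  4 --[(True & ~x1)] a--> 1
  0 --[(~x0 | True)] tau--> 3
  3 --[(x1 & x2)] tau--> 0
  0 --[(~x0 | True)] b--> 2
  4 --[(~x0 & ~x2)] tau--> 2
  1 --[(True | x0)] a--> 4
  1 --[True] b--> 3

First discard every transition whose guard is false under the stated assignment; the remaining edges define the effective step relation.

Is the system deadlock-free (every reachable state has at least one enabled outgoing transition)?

R = {0,2,3}
  0: a→2  b→2  tau→3  [3 exit(s)]
  2: tau→3  [1 exit(s)]
  3: ∅  [STUCK]
trace reaching 3: tau

Answer: DEADLOCK at state 3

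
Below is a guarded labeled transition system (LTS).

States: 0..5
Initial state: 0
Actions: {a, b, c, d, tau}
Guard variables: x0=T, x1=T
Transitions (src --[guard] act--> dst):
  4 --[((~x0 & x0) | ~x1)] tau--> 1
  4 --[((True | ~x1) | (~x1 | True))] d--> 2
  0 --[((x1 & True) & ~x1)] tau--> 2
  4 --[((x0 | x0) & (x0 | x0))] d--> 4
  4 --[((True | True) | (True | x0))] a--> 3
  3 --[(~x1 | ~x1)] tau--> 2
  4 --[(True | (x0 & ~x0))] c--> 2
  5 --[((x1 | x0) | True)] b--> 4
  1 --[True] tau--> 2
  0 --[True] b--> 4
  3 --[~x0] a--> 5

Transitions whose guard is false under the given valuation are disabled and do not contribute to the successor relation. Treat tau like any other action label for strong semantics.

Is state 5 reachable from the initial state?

Answer: UNREACHABLE

Analysis:
After dropping false guards: 7 live edges.
depth 0: {0}
depth 1: {4}  total {0,4}
depth 2: {2,3}  total {0,2,3,4}
Reach set: {0,2,3,4}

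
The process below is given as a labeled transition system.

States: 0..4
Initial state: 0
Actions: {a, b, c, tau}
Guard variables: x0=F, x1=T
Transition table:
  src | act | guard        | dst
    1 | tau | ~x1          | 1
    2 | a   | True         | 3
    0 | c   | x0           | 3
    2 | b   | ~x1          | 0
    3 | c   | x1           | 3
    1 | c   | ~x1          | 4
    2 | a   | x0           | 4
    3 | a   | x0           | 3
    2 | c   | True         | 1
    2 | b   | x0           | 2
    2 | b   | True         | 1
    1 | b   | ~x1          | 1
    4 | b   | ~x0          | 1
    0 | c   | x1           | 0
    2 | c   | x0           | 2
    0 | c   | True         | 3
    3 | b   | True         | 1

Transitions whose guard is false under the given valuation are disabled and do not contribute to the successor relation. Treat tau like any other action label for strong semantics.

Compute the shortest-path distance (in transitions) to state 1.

Layered search for 1:
  depth 0: {0}
  depth 1: {3}
  depth 2: {1}
first hit 1 at d=2 via c·b

Answer: 2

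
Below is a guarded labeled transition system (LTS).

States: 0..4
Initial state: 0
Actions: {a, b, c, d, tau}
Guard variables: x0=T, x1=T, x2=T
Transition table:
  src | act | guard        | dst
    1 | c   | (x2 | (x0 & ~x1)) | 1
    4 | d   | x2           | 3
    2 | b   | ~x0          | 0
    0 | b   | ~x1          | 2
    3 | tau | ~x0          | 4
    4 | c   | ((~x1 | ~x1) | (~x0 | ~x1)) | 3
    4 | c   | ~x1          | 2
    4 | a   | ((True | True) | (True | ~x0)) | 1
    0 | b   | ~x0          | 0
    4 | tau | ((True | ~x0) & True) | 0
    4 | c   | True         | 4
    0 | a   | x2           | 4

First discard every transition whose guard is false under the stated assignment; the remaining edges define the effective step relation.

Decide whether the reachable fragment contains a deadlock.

Reachable = {0,1,3,4}
  0: a→4  [deg 1]
  1: c→1  [deg 1]
  3: ∅  [no exit]
  4: a→1  c→4  d→3  tau→0  [deg 4]
trace reaching 3: a·d

Answer: DEADLOCK at state 3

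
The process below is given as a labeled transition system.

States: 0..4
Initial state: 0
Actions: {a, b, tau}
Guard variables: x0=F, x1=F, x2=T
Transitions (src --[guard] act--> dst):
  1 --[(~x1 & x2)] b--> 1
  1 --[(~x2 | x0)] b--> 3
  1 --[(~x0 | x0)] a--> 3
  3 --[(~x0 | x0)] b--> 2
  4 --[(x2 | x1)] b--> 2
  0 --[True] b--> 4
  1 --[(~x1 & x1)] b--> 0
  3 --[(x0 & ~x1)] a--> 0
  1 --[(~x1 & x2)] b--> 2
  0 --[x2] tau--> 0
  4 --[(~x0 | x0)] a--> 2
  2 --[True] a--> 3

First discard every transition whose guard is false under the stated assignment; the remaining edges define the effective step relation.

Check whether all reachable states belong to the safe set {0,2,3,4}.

Allowed set {0,2,3,4}
R = {0,2,3,4}
  0: safe
  2: safe
  3: safe
  4: safe

Answer: INVARIANT HOLDS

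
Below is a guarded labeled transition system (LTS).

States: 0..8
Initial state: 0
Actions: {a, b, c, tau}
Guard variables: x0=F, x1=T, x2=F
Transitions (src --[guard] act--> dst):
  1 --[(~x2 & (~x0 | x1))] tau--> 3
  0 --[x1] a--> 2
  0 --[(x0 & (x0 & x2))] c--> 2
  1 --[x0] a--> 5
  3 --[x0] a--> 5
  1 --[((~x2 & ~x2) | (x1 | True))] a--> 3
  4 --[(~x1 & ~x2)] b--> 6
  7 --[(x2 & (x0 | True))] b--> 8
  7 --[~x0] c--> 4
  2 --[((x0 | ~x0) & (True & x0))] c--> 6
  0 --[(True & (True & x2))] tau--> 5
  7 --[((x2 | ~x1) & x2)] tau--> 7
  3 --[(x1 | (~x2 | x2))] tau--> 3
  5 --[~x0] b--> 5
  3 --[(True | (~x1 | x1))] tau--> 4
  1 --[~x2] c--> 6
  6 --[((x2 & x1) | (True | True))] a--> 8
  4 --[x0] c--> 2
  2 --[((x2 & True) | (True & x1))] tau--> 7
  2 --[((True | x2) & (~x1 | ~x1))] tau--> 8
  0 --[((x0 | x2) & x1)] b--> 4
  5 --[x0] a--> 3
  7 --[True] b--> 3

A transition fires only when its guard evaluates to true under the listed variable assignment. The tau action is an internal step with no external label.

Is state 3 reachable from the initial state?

Answer: REACHABLE

Analysis:
Guard filter leaves 11 enabled edge(s).
L0 = {0}
L1 = {2}  cumulative {0,2}
L2 = {7}  cumulative {0,2,7}
L3 = {3,4}  cumulative {0,2,3,4,7}
Reachable = {0,2,3,4,7}
trace reaching 3: a·tau·b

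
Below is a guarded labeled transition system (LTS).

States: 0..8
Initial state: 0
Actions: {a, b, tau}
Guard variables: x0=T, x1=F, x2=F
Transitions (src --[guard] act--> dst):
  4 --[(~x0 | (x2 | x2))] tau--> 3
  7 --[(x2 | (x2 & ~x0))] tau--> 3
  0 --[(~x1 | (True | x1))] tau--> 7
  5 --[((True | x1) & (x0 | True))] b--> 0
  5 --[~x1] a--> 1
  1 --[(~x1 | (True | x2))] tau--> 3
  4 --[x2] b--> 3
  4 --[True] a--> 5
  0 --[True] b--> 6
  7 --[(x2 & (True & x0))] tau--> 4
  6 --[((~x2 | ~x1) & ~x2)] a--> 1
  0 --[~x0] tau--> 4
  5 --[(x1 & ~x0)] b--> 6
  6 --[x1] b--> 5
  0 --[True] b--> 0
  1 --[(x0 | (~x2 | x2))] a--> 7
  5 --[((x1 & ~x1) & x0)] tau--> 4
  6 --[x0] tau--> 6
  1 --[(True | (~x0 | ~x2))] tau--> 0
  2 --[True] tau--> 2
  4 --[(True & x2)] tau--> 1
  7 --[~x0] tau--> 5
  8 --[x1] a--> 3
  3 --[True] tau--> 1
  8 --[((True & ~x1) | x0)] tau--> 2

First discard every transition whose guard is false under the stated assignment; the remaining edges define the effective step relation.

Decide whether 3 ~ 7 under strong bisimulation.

Answer: NOT BISIMILAR

Analysis:
Compute ~ classes (split until stable):
  π0 = {{0,1,2,3,4,5,6,7,8}}
  π1 = {{0},{1,6},{2,3,8},{4},{5},{7}}
  π2 = {{0},{1},{2,8},{3},{4},{5},{6},{7}}
8 equivalence class(es) (converged in 3)
3∈{3}, 7∈{7}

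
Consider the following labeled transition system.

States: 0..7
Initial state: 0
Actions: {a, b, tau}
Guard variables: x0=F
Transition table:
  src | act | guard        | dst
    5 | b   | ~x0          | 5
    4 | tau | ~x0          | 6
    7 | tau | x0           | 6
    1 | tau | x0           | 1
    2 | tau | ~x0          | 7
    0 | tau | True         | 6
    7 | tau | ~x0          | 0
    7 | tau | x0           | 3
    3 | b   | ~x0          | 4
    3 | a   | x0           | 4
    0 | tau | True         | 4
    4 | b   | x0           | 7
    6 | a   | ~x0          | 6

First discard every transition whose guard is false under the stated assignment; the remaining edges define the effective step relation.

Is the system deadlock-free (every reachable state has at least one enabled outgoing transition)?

Answer: DEADLOCK-FREE

Working:
R = {0,4,6}
  0: tau→4  tau→6  [2 exit(s)]
  4: tau→6  [1 exit(s)]
  6: a→6  [1 exit(s)]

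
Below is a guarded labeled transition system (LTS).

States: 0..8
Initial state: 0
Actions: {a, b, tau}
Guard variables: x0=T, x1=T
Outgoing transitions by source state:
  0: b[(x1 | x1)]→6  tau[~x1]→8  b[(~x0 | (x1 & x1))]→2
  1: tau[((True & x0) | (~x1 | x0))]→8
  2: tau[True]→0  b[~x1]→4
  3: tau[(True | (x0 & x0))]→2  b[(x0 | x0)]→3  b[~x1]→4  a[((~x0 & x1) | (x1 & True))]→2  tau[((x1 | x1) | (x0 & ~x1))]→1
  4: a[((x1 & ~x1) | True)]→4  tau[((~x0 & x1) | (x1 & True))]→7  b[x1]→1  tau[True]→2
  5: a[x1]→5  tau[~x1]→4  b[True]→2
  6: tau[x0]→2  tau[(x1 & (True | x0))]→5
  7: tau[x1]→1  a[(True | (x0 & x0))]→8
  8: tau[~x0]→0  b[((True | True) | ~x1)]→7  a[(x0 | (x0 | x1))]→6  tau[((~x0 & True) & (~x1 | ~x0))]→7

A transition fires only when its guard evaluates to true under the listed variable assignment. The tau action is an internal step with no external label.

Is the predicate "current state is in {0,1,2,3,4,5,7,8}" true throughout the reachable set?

Answer: INVARIANT VIOLATED at state 6

Trace:
Safe = {0,1,2,3,4,5,7,8}
Reachable = {0,2,5,6}
  0: ✓
  2: ✓
  5: ✓
  6: ✗ unsafe
counterexample path to 6: b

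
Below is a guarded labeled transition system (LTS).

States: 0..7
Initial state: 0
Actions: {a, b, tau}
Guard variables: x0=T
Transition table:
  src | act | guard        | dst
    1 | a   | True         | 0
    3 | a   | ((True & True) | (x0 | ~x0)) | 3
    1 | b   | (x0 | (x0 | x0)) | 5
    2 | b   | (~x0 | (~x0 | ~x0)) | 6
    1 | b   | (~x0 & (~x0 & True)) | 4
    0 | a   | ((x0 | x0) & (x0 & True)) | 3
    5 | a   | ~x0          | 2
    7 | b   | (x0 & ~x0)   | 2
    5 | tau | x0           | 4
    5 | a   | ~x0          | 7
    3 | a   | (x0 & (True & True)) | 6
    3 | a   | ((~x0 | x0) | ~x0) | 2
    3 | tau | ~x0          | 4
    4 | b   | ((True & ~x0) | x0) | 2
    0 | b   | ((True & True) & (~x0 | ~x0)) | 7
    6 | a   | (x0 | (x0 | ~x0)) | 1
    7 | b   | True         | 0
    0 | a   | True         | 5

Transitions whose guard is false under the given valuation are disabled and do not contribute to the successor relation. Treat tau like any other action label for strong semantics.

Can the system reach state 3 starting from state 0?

Answer: REACHABLE

Working:
11 transition(s) survive guard evaluation.
Layer 0: {0}
Layer 1: {3,5}  now seen {0,3,5}
Layer 2: {2,4,6}  now seen {0,2,3,4,5,6}
Layer 3: {1}  now seen {0,1,2,3,4,5,6}
R = {0,1,2,3,4,5,6}
trace reaching 3: a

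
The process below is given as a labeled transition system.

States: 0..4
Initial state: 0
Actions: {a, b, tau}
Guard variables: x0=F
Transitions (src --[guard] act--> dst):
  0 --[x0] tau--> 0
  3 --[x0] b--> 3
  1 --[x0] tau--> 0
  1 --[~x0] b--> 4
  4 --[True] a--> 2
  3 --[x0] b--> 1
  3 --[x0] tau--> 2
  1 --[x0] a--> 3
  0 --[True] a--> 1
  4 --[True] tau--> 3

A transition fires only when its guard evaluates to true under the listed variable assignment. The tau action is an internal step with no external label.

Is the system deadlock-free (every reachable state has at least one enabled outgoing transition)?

Reach set: {0,1,2,3,4}
  0: a→1  [1 out]
  1: b→4  [1 out]
  2: ∅  [no exit]
  3: ∅  [no exit]
  4: a→2  tau→3  [2 out]
Path to 2: a·b·a

Answer: DEADLOCK at state 2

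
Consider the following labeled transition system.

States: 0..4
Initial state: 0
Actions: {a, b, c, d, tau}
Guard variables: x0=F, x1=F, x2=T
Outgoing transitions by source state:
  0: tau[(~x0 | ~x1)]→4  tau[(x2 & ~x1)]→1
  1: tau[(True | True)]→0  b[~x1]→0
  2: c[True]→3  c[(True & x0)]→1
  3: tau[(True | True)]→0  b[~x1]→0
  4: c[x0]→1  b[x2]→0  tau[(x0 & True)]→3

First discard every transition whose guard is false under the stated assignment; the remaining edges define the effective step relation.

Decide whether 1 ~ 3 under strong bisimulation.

Answer: BISIMILAR

Analysis:
Bisimulation quotient by refinement:
  π0 = {{0,1,2,3,4}}
  π1 = {{0},{1,3},{2},{4}}
Fixed point at round 2; 4 class(es).
class of 1: {1,3}; class of 3: {1,3}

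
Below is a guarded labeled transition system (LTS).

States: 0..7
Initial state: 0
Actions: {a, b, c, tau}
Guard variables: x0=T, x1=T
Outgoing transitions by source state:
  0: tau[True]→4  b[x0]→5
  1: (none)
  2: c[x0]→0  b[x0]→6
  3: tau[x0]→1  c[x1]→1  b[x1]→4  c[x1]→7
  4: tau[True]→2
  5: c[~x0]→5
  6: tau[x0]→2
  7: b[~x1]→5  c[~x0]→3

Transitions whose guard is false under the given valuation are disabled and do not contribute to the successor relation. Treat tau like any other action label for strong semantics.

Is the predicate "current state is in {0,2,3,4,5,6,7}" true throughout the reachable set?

Answer: INVARIANT HOLDS

Analysis:
Safe = {0,2,3,4,5,6,7}
R = {0,2,4,5,6}
  0: ok
  2: ok
  4: ok
  5: ok
  6: ok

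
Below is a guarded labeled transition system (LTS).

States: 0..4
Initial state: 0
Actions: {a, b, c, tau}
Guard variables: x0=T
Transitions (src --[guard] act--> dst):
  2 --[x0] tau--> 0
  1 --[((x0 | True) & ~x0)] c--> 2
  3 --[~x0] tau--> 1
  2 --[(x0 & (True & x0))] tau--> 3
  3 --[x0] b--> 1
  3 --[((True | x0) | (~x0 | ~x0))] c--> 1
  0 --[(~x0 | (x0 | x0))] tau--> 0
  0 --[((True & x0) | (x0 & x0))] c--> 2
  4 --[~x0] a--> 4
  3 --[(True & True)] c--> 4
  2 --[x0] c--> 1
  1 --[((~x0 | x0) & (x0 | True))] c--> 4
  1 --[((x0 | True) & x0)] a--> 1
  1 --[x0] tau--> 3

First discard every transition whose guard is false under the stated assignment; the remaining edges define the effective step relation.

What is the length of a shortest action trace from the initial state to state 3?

BFS to 3:
  depth 0: {0}
  depth 1: {2}
  depth 2: {1,3}
depth(3)=2, e.g. c·tau

Answer: 2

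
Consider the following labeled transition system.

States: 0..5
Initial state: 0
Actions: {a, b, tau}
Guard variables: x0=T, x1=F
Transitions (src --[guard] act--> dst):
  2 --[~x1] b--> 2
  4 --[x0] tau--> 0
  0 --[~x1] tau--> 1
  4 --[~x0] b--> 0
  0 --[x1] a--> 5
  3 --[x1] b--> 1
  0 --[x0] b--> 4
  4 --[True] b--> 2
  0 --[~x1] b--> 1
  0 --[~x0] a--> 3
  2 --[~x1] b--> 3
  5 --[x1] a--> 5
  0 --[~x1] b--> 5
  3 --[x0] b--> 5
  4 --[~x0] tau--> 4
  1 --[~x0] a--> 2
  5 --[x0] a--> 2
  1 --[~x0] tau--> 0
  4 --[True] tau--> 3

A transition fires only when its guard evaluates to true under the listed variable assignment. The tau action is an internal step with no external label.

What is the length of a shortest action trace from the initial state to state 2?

Layered search for 2:
  depth 0: {0}
  depth 1: {1,4,5}
  depth 2: {2,3}
first hit 2 at d=2 via b·b

Answer: 2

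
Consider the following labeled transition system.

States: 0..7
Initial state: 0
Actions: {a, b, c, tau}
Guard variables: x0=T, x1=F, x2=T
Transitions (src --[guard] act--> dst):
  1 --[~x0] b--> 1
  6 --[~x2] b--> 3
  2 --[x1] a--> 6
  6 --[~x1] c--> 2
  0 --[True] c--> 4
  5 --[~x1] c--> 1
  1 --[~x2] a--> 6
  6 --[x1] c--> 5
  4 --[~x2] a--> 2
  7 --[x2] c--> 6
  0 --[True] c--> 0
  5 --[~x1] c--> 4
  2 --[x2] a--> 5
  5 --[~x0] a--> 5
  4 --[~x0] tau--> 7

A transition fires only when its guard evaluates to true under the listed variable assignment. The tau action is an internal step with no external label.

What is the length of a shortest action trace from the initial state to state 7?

Layered search for 7:
  L0 = {0}
  L1 = {4}
7 never appears.

Answer: UNREACHABLE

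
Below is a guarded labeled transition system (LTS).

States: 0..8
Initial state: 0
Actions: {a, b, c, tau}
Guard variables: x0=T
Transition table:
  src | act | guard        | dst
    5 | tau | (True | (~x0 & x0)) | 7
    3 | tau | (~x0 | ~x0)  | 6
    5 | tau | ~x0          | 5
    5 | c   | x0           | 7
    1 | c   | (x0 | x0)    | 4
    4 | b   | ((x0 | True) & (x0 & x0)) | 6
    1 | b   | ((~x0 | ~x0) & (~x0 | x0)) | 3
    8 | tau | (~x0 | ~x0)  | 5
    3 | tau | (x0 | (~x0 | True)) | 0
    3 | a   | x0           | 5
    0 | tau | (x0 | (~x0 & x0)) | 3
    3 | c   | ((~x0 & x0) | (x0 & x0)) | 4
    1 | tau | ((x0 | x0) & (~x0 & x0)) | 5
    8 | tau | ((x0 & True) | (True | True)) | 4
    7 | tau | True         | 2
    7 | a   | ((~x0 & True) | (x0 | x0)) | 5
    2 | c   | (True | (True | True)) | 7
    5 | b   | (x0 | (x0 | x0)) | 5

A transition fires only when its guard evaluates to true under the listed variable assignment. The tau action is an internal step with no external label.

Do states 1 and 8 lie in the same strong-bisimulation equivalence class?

Refine partition for ~:
  π0 = {{0,1,2,3,4,5,6,7,8}}
  π1 = {{0,8},{1,2},{3},{4},{5},{6},{7}}
  π2 = {{0},{1},{2},{3},{4},{5},{6},{7},{8}}
Fixed point at round 3; 9 class(es).
1∈{1}, 8∈{8}

Answer: NOT BISIMILAR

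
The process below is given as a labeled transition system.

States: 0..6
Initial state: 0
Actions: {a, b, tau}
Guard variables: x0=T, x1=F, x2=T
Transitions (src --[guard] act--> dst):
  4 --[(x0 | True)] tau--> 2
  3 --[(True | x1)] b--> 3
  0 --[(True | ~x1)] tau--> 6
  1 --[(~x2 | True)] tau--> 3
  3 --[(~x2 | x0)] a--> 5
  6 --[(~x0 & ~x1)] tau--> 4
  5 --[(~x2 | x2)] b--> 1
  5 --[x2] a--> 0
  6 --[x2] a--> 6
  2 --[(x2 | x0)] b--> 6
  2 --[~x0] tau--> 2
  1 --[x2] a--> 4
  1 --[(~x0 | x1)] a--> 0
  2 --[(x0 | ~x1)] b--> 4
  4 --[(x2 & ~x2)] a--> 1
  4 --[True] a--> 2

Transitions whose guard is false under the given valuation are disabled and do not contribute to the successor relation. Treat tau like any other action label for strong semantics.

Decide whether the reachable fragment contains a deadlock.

R = {0,6}
  0: tau→6  [1 exit(s)]
  6: a→6  [1 exit(s)]

Answer: DEADLOCK-FREE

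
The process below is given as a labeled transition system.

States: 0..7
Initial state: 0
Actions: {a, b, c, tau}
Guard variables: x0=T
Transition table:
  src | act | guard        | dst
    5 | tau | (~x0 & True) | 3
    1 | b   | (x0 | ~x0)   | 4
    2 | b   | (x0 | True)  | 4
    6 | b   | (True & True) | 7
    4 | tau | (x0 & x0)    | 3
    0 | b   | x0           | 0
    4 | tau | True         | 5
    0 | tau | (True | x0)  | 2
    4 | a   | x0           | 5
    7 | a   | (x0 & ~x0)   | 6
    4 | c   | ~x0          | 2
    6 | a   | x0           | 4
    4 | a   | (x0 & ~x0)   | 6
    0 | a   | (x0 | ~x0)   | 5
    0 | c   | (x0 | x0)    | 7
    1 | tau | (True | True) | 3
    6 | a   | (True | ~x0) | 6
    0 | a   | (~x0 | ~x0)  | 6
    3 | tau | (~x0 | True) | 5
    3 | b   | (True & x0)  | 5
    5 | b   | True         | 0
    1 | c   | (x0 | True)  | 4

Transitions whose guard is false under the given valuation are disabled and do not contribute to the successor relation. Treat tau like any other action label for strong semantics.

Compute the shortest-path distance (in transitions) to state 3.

Answer: 3

Working:
Layered search for 3:
  depth 0: {0}
  depth 1: {2,5,7}
  depth 2: {4}
  depth 3: {3}
first hit 3 at d=3 via tau·b·tau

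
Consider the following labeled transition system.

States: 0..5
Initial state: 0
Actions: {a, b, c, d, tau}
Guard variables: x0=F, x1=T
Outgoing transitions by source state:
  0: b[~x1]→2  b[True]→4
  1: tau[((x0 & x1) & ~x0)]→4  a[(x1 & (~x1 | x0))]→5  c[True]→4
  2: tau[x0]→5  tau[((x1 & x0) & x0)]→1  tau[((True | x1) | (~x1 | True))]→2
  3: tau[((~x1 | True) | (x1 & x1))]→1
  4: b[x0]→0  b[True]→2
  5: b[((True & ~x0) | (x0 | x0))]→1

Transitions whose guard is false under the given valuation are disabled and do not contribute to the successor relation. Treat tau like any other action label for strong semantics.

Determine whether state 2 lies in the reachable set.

After dropping false guards: 6 live edges.
Layer 0: {0}
Layer 1: {4}  now seen {0,4}
Layer 2: {2}  now seen {0,2,4}
Reach set: {0,2,4}
Path to 2: b·b

Answer: REACHABLE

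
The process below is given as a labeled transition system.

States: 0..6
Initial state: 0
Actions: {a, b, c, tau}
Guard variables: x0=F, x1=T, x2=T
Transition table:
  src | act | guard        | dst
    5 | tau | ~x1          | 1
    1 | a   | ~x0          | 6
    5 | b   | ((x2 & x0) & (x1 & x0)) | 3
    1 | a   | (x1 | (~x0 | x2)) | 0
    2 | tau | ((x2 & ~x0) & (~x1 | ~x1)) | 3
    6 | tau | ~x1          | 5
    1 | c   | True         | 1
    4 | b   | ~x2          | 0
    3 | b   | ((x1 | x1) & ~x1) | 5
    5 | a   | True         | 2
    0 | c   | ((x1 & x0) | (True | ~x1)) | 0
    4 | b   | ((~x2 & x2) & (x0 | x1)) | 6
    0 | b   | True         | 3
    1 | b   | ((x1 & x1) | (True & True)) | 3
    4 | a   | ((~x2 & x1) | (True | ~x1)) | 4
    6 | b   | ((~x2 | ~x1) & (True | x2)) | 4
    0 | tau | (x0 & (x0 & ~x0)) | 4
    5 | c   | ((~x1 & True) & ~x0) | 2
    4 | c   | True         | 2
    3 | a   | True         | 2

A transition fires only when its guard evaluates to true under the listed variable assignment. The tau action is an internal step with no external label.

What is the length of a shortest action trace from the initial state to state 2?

Layered search for 2:
  Layer 0: {0}
  Layer 1: {3}
  Layer 2: {2}
2 enters at depth 2; path b·a

Answer: 2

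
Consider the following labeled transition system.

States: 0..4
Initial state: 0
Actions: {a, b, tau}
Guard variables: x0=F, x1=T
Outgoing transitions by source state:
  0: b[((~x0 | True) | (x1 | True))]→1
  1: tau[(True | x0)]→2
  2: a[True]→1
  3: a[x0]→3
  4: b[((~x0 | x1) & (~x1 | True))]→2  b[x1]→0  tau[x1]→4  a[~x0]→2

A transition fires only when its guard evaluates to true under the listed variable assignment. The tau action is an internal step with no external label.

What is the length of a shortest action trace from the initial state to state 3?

Answer: UNREACHABLE

Analysis:
Breadth-first toward 3:
  Layer 0: {0}
  Layer 1: {1}
  Layer 2: {2}
3 never appears.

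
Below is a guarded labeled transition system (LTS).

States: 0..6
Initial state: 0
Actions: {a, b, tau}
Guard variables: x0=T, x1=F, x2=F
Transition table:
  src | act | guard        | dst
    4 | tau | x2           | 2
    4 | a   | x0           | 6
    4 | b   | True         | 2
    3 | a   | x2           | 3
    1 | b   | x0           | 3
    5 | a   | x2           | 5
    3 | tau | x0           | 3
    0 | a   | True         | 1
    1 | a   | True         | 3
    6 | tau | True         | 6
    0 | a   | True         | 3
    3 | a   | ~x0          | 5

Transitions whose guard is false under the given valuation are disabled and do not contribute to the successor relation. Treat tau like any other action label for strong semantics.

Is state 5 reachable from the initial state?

Answer: UNREACHABLE

Working:
8 transition(s) survive guard evaluation.
Layer 0: {0}
Layer 1: {1,3}  total {0,1,3}
Reach set: {0,1,3}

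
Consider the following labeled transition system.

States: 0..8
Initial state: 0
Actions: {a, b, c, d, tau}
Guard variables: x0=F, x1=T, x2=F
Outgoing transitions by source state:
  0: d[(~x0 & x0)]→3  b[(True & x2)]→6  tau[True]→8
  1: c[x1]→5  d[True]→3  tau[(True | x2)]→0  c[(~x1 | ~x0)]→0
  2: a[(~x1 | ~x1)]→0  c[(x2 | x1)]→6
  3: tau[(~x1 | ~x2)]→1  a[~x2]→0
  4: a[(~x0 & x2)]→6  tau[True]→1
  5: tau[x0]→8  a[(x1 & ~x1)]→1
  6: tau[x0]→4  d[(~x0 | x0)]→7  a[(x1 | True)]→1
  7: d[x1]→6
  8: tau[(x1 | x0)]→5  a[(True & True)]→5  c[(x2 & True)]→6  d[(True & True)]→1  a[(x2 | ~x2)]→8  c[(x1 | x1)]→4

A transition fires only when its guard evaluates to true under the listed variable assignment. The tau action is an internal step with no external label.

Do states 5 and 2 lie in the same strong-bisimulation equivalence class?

Refine partition for ~:
  π0 = {{0,1,2,3,4,5,6,7,8}}
  π1 = {{0,4},{1},{2},{3},{5},{6},{7},{8}}
  π2 = {{0},{1},{2},{3},{4},{5},{6},{7},{8}}
9 equivalence class(es) (converged in 3)
5∈{5}, 2∈{2}

Answer: NOT BISIMILAR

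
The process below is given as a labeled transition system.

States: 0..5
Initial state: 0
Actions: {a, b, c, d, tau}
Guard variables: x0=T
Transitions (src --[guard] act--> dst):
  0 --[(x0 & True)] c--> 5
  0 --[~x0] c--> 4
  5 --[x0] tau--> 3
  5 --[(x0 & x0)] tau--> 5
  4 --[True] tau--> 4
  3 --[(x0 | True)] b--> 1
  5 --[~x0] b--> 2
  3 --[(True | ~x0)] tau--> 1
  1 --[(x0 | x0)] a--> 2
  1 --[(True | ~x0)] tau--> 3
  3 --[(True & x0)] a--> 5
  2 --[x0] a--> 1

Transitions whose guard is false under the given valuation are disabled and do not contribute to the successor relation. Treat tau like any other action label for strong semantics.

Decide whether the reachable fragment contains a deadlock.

R = {0,1,2,3,5}
  0: c→5  [deg 1]
  1: a→2  tau→3  [deg 2]
  2: a→1  [deg 1]
  3: a→5  b→1  tau→1  [deg 3]
  5: tau→3  tau→5  [deg 2]

Answer: DEADLOCK-FREE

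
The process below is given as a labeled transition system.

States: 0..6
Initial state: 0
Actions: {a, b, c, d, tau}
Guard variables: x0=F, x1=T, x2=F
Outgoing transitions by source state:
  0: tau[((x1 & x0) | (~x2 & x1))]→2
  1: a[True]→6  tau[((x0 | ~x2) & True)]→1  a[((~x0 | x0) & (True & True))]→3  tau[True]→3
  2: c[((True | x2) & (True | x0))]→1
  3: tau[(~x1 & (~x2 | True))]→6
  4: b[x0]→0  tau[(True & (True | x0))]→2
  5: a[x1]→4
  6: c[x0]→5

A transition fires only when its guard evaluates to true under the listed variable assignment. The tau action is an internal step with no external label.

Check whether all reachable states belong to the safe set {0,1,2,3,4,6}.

Inv-set: {0,1,2,3,4,6}
Reach set: {0,1,2,3,6}
  0: ✓
  1: ✓
  2: ✓
  3: ✓
  6: ✓

Answer: INVARIANT HOLDS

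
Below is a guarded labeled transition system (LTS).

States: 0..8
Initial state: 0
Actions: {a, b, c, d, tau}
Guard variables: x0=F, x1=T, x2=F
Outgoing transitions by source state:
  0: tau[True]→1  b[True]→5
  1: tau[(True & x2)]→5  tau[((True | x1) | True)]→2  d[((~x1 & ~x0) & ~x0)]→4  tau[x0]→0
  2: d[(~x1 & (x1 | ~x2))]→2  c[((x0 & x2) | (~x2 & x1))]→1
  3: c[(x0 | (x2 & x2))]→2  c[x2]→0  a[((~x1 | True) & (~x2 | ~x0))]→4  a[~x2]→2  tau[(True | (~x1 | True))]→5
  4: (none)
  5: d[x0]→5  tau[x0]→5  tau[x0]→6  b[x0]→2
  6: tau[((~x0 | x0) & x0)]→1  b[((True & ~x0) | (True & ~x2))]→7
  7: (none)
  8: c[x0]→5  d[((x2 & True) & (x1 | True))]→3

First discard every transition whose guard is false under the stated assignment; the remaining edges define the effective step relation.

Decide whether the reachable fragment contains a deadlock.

Reach set: {0,1,2,5}
  0: b→5  tau→1  [deg 2]
  1: tau→2  [deg 1]
  2: c→1  [deg 1]
  5: ∅  [no exit]
witness 5: b

Answer: DEADLOCK at state 5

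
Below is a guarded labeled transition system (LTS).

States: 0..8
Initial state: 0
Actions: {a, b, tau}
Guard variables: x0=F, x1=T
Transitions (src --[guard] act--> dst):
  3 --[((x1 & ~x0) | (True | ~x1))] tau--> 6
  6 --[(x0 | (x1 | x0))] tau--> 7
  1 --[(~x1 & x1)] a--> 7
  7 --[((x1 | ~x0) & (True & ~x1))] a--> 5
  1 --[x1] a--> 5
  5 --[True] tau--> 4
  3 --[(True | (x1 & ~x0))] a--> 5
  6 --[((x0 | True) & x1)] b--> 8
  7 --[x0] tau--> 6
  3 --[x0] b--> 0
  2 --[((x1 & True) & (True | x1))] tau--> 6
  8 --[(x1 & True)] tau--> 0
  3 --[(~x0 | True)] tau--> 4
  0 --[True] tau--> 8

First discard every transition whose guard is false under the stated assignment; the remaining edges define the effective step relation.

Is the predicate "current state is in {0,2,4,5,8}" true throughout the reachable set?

Answer: INVARIANT HOLDS

Working:
Allowed set {0,2,4,5,8}
R = {0,8}
  0: safe
  8: safe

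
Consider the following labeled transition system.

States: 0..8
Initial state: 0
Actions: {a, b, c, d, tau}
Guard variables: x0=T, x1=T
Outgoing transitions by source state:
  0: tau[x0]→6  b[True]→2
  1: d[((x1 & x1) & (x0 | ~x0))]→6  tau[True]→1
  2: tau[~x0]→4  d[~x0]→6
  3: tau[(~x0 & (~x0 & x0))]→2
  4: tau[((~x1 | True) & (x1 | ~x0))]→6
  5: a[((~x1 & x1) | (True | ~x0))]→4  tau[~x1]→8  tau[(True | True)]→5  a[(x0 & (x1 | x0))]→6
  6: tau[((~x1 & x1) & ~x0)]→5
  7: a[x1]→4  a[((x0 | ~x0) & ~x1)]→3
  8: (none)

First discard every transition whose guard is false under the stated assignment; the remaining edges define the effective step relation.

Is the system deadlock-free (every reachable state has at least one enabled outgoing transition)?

Answer: DEADLOCK at state 2

Working:
Reach set: {0,2,6}
  0: b→2  tau→6  [2 exit(s)]
  2: ∅  [STUCK]
  6: ∅  [STUCK]
witness 2: b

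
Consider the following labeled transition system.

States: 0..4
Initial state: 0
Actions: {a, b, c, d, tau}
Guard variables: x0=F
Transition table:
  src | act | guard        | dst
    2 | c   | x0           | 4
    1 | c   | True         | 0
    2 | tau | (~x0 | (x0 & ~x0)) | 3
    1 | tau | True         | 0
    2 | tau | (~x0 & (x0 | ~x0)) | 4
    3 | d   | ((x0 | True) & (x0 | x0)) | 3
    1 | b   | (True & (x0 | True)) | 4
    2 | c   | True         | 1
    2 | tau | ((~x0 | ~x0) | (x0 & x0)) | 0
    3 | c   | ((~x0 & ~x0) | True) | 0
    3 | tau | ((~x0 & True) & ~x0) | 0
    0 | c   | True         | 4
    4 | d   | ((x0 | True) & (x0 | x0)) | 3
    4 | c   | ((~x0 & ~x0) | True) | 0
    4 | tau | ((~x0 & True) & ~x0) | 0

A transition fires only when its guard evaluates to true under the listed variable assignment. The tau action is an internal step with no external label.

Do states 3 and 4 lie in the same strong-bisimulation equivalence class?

Answer: BISIMILAR

Trace:
Refine partition for ~:
  round 0: {{0,1,2,3,4}}
  round 1: {{0},{1},{2,3,4}}
  round 2: {{0},{1},{2},{3,4}}
4 equivalence class(es) (converged in 3)
[3]={3,4}  [4]={3,4}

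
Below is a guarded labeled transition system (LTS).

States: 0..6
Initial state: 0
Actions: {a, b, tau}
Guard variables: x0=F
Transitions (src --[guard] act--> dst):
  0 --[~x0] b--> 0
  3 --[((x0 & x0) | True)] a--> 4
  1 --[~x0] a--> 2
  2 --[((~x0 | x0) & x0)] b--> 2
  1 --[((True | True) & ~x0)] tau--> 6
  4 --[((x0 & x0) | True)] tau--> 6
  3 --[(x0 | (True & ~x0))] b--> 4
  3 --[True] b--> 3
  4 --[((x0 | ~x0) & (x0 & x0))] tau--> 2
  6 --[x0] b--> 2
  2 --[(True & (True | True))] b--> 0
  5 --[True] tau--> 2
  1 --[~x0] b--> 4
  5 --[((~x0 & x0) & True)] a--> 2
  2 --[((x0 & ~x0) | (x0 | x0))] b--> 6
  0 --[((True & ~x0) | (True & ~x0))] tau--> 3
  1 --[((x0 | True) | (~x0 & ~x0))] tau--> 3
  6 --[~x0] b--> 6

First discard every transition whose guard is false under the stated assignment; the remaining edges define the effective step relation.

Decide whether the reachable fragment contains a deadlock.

Reachable = {0,3,4,6}
  0: b→0  tau→3  [2 out]
  3: a→4  b→3  b→4  [3 out]
  4: tau→6  [1 out]
  6: b→6  [1 out]

Answer: DEADLOCK-FREE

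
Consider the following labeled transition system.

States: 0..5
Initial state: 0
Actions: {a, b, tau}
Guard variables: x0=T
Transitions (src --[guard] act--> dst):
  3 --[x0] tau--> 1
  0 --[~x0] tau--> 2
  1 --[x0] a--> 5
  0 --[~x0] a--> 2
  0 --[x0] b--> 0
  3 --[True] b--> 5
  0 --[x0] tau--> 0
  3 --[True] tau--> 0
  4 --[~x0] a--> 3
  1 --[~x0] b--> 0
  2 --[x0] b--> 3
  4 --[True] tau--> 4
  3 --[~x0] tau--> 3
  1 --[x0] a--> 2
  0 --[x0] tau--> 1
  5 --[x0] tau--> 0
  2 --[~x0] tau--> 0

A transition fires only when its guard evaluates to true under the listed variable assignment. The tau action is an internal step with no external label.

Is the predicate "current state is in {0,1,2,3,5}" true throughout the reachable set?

Answer: INVARIANT HOLDS

Analysis:
Inv-set: {0,1,2,3,5}
Reach set: {0,1,2,3,5}
  0: ✓
  1: ✓
  2: ✓
  3: ✓
  5: ✓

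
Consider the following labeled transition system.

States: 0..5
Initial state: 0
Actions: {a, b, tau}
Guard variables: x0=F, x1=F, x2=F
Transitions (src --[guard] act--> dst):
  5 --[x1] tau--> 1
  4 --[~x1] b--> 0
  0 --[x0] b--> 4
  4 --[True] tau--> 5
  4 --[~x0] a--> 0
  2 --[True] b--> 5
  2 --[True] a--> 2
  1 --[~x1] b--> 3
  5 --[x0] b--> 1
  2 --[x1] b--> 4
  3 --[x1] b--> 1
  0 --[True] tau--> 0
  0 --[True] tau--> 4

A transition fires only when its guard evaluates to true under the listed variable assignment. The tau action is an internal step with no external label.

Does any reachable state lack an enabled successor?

Answer: DEADLOCK at state 5

Trace:
Reach set: {0,4,5}
  0: tau→0  tau→4  [deg 2]
  4: a→0  b→0  tau→5  [deg 3]
  5: ∅  [no exit]
Path to 5: tau·tau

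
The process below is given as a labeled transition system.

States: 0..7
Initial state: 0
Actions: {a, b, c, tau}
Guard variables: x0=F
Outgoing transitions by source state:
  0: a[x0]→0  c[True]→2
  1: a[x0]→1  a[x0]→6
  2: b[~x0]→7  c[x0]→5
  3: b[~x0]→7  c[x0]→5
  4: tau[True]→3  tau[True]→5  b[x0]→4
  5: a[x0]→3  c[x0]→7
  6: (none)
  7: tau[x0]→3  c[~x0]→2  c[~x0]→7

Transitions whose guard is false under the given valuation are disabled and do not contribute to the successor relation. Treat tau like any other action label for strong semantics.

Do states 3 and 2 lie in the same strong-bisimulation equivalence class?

Answer: BISIMILAR

Working:
Refine partition for ~:
  P[0] = {{0,1,2,3,4,5,6,7}}
  P[1] = {{0,7},{1,5,6},{2,3},{4}}
  P[2] = {{0},{1,5,6},{2,3},{4},{7}}
5 equivalence class(es) (converged in 3)
3∈{2,3}, 2∈{2,3}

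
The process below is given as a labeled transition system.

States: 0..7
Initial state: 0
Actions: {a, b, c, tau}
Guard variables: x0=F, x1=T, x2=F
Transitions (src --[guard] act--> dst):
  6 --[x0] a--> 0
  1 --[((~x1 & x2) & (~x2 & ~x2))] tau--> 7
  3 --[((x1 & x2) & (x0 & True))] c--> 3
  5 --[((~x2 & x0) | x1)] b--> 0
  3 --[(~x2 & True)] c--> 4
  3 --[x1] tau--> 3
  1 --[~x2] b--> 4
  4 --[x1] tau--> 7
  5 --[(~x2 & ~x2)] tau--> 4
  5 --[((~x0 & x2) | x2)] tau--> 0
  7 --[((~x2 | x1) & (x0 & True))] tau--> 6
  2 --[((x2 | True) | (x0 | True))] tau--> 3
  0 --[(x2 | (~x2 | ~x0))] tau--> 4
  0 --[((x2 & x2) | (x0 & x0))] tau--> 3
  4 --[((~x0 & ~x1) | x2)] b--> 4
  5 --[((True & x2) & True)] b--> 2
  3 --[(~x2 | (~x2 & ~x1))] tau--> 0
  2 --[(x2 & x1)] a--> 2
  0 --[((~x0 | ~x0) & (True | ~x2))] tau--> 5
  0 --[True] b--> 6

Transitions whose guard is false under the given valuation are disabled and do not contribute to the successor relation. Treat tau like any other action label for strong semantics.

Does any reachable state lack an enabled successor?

Answer: DEADLOCK at state 6

Working:
R = {0,4,5,6,7}
  0: b→6  tau→4  tau→5  [deg 3]
  4: tau→7  [deg 1]
  5: b→0  tau→4  [deg 2]
  6: ∅  [deadlock]
  7: ∅  [deadlock]
trace reaching 6: b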